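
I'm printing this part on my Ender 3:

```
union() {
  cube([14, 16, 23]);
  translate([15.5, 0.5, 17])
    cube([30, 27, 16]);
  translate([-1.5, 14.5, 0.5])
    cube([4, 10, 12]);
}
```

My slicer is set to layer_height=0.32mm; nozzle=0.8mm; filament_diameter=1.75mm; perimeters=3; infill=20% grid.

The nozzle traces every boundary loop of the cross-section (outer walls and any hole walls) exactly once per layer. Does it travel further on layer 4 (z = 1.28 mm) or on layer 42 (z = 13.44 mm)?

layer 4 (z = 1.28 mm)

Layer 4 (z = 1.28): the cube is present — its section is the full 14×16 rectangle (perimeter 60.00 mm); the cube at (15.5, 0.5) is not intersected at this z (z outside [17, 33]); the cube at (-1.5, 14.5) (footprint 4×10) is included at this height (perimeter 28.00 mm); Taking the union: the regions partially overlap (shared area 3.75 mm²), so the edge portions inside another operand are dropped and the merged outline is re-measured after clipping — boundary = 80.00 mm. So its perimeter = 80.00 mm. Layer 42 (z = 13.44): the 14×16 cube contributes its full rectangle (perimeter 60.00 mm); the cube at (15.5, 0.5) does not reach this height (z outside [17, 33]); the cube at (-1.5, 14.5) is not intersected at this z (z outside [0.5, 12.5]); Combining (union): only the 14×16 cube is present, so the union is just that shape — boundary = 60.00 mm. So its perimeter = 60.00 mm. Layer 4 is larger (80.00 vs 60.00 mm).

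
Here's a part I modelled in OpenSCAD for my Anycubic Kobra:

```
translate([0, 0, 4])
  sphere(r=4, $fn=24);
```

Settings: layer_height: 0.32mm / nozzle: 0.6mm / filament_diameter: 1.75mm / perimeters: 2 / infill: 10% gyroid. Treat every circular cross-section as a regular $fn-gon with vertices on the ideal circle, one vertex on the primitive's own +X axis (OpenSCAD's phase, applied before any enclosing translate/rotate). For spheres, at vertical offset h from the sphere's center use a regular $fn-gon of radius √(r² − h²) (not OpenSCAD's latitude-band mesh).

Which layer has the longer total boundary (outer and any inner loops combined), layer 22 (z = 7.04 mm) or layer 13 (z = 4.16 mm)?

layer 13 (z = 4.16 mm)

Layer 22 (z = 7.04): the sphere: section is a regular 24-gon, circumradius = √(r²−h²) = √(4²−3.04²) = 2.600 (perimeter = 2·24·2.600·sin(180°/24) = 16.29 mm). So its perimeter = 16.29 mm. Layer 13 (z = 4.16): the r=4 sphere contributes a regular 24-gon of circumradius √(4²−0.16²) = 3.997 (perimeter = 2·24·3.997·sin(180°/24) = 25.04 mm). So its perimeter = 25.04 mm. Layer 13 is larger (25.04 vs 16.29 mm).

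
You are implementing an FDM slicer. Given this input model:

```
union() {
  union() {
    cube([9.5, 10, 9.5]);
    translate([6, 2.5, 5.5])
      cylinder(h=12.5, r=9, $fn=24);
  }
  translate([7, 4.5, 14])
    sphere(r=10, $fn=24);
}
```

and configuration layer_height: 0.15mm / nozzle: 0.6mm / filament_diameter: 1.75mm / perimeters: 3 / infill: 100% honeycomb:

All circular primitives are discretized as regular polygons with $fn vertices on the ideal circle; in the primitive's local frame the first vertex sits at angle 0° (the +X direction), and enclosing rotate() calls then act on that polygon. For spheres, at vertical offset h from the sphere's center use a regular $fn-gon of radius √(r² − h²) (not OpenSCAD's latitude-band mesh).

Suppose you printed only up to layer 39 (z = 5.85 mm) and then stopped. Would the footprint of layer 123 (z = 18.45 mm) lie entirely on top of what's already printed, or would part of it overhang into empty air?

Compare the two slices. At z = 5.85: the cube is present — its section is the full 9.5×10 rectangle (area 95.00 mm²); the cylinder at (6, 2.5): section is a regular 24-gon, circumradius r=9 (area = (24/2)·9.000²·sin(360°/24) = 251.57 mm²); Taking the union: the regions partially overlap — summed areas 346.57 mm² minus the doubly-counted overlap 94.52 mm² gives 252.05 mm² — area = 252.05 mm²; the r=10 sphere at (7, 4.5) slices to a regular 24-gon of circumradius 5.795 (√(r²−h²) with h=8.15 from center) (area = (24/2)·5.795²·sin(360°/24) = 104.29 mm²); Taking the union: the r=10 sphere at (7, 4.5) lies entirely inside that combined region, so the union is just that combined region — area = 252.05 mm². At z = 18.45: the cube is absent (z outside [0, 9.5]); the cylinder at (6, 2.5) is absent (z outside [5.5, 18]); Combining (union): nothing is present at this height; the sphere at (7, 4.5): section is a regular 24-gon, circumradius = √(r²−h²) = √(10²−4.45²) = 8.955 (area = (24/2)·8.955²·sin(360°/24) = 249.08 mm²); Taking the union: only the r=10 sphere at (7, 4.5) is present, so the union is just that shape — area = 249.08 mm². Checking containment: at z = 18.45 the cross-section extends beyond the z = 5.85 cross-section by about 38.10 mm².

part overhangs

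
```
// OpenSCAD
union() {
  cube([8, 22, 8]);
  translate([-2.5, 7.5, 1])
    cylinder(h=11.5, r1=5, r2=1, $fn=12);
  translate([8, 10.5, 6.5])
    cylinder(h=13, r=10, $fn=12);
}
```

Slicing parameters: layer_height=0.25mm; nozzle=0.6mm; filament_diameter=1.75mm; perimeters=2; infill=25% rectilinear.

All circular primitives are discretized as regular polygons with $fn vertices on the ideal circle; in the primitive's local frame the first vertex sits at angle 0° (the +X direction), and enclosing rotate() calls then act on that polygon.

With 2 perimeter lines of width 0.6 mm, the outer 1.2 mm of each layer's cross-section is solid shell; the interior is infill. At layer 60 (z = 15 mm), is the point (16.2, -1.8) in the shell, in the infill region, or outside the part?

At z = 15 mm: the cube is not intersected at this z (z outside [0, 8]); the cone at (-2.5, 7.5) is not intersected at this z (z outside [1, 12.5]); the cylinder at (8, 10.5): section is a regular 12-gon, circumradius r=10; Taking the union: only the r=10 cylinder at (8, 10.5) is present, so the union is just that shape — 1 connected region. Overall, the cross-section is a single solid region. The nearest boundary edge runs (8.00, 0.50)→(13.00, 1.84); distance from the point to it = 4.85 mm. The point is not inside any of the regions above, so it lies outside the cross-section (4.85 mm from the nearest boundary).

outside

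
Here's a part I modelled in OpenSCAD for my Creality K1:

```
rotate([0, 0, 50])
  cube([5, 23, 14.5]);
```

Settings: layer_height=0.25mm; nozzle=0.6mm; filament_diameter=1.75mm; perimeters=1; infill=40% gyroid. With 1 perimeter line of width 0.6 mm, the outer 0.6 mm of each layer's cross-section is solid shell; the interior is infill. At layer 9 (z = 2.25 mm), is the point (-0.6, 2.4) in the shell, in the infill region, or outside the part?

At z = 2.25 mm: the 5×23 cube contributes its full rectangle; (rotated 50° about Z; rotation is an isometry so areas/perimeters/island counts are preserved). Overall, the cross-section is a single solid region. Undo the 50° rotation: the query point maps to (1.453, 2.002) in the un-rotated model frame. The nearest boundary edge runs (0.00, 23.00)→(0.00, 0.00); distance from the point to it = 1.45 mm. The point is inside the cross-section and 1.45 mm from the nearest boundary — more than the 0.6 mm shell width (1 × 0.6), so it's in the infill interior.

infill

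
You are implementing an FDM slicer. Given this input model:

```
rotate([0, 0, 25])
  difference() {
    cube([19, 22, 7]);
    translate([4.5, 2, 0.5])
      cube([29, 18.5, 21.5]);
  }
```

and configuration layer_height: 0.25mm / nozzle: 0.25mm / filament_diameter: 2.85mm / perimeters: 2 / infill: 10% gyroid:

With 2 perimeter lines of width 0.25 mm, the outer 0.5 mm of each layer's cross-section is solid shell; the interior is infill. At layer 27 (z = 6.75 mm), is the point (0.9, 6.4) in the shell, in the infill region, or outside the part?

infill

At z = 6.75 mm: the 19×22 cube contributes its full rectangle; the cube at (4.5, 2) is present — its section is the full 29×18.5 rectangle; Taking the first minus the rest: starting from the 19×22 cube, the 29×18.5 cube at (4.5, 2) partially overlaps it — only the 268.25 mm² overlap (of its 536.50 mm²) is removed, clipping the outline — 1 connected region; (rotated 25° about Z; rotation is an isometry so areas/perimeters/island counts are preserved). Overall, the cross-section is a single solid region. Undo the 25° rotation: the query point maps to (3.520, 5.420) in the un-rotated model frame. The nearest boundary edge runs (4.50, 20.50)→(4.50, 2.00); distance from the point to it = 0.98 mm. The point is inside the cross-section and 0.98 mm from the nearest boundary — more than the 0.5 mm shell width (2 × 0.25), so it's in the infill interior.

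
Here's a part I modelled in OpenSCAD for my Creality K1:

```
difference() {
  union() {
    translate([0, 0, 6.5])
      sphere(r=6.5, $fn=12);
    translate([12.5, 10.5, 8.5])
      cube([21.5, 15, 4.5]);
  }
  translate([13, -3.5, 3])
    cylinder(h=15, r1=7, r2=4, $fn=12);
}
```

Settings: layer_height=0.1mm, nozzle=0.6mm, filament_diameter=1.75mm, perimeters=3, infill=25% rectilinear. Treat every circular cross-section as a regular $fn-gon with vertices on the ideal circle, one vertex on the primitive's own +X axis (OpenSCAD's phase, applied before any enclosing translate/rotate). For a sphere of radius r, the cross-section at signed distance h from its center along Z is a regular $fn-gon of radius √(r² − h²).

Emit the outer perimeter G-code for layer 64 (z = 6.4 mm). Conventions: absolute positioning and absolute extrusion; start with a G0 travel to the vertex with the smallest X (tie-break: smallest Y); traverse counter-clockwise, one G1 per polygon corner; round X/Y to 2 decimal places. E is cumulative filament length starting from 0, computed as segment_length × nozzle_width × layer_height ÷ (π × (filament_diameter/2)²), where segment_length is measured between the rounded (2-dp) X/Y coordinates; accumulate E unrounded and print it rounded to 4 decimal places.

G0 X-6.50 Y0.00 Z6.40
G1 X-5.63 Y-3.25 E0.0839
G1 X-3.25 Y-5.63 E0.1679
G1 X0.00 Y-6.50 E0.2518
G1 X3.25 Y-5.63 E0.3357
G1 X5.63 Y-3.25 E0.4197
G1 X6.50 Y0.00 E0.5036
G1 X5.63 Y3.25 E0.5876
G1 X3.25 Y5.63 E0.6715
G1 X0.00 Y6.50 E0.7554
G1 X-3.25 Y5.63 E0.8394
G1 X-5.63 Y3.25 E0.9233
G1 X-6.50 Y0.00 E1.0073

At z = 6.4 mm: the sphere: section is a regular 12-gon, circumradius = √(r²−h²) = √(6.5²−0.1²) = 6.499; the cube at (12.5, 10.5) does not reach this height (z outside [8.5, 13]); Taking the union: only the r=6.5 sphere is present, so the union is just that shape — 1 connected region; the cone at (13, -3.5) contributes a regular 12-gon of circumradius 6.320 (interpolated between r1=7 and r2=4 at t=0.227); After the difference (first − rest): starting from that combined region, the cone at (13, -3.5) misses the remaining region (no effect) — 1 connected region. The outline is a single polygon with 12 vertices. Extrusion per mm of travel: 0.6 × 0.1 / (π × 0.875²) = 0.024945. Accumulating E over each segment gives final E = 1.0073.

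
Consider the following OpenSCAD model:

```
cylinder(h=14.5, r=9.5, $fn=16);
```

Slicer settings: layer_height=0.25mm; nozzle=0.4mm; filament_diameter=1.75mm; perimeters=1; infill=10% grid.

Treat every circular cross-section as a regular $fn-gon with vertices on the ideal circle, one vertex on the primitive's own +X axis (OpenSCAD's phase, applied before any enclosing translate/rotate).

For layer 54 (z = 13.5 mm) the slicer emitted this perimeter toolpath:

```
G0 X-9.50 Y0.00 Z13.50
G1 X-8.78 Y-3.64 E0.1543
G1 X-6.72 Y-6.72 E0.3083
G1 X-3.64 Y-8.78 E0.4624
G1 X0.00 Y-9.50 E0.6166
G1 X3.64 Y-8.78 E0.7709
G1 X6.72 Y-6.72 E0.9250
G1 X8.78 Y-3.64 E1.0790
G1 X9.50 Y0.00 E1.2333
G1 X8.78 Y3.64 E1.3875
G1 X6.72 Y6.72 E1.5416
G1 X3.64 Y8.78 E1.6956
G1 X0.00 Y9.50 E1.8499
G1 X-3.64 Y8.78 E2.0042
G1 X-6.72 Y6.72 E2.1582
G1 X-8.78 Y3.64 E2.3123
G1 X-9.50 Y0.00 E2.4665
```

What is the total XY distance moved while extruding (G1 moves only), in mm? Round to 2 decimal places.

Sum the Euclidean lengths of each G1 segment: total = 59.33 mm.

59.33 mm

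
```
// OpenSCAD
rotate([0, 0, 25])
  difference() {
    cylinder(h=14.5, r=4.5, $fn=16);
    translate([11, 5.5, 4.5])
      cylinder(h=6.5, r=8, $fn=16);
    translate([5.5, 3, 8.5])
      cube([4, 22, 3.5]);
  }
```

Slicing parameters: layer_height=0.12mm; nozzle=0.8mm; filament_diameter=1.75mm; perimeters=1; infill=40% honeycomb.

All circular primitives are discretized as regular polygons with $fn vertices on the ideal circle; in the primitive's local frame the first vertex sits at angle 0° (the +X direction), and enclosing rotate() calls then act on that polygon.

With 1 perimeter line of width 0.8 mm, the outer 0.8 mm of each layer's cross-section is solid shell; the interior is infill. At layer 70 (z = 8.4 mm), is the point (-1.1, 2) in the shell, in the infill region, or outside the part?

infill

At z = 8.4 mm: the r=4.5 cylinder contributes a regular 16-gon of circumradius 4.5; the r=8 cylinder at (11, 5.5) gives a regular 16-gon of circumradius 8 (constant along its height); the cube at (5.5, 3) does not reach this height (z outside [8.5, 12]); Subtracting the remaining from the first: starting from the r=4.5 cylinder, the r=8 cylinder at (11, 5.5) partially overlaps it — only the 0.06 mm² overlap (of its 195.93 mm²) is removed, clipping the outline — 1 connected region; (whole slice rotated 25° about Z — lengths, areas and connectivity unchanged). Overall, the cross-section is a single solid region. Undo the 25° rotation: the query point maps to (-0.152, 2.277) in the un-rotated model frame. The nearest boundary edge runs (-1.72, 4.16)→(0.00, 4.50); distance from the point to it = 2.15 mm. The point is inside the cross-section and 2.15 mm from the nearest boundary — more than the 0.8 mm shell width (1 × 0.8), so it's in the infill interior.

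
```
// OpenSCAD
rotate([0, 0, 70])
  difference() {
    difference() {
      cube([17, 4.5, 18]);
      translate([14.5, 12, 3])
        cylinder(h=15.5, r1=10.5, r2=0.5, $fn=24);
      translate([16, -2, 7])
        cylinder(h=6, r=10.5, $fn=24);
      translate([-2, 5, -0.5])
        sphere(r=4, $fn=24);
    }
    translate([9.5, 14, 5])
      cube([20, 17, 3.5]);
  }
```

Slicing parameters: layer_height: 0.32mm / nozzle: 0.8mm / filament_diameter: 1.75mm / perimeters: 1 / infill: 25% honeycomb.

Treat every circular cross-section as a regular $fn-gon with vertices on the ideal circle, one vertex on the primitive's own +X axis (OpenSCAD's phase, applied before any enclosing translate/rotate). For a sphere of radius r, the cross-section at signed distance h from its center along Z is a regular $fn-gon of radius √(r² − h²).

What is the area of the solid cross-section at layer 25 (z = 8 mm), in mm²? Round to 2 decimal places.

At z = 8 mm: the cube is present — its section is the full 17×4.5 rectangle (area 76.50 mm²); the cone at (14.5, 12) contributes a regular 24-gon of circumradius 7.274 (interpolated between r1=10.5 and r2=0.5 at t=0.323) (area = (24/2)·7.274²·sin(360°/24) = 164.34 mm²); the r=10.5 cylinder at (16, -2) gives a regular 24-gon of circumradius 10.5 (constant along its height) (area = (24/2)·10.500²·sin(360°/24) = 342.42 mm²); the sphere at (-2, 5) is not intersected at this z (|z−center|=8.500 > r=4); Taking the first minus the rest: starting from the 17×4.5 cube (76.50 mm²), the cone at (14.5, 12) misses the remaining region (no effect); the r=10.5 cylinder at (16, -2) partially overlaps it — only the 46.94 mm² overlap (of its 342.42 mm²) is removed, clipping the outline — area = 29.56 mm²; the cube at (9.5, 14) is present — its section is the full 20×17 rectangle (area 340.00 mm²); After the difference (first − rest): starting from the result so far (29.56 mm²), the 20×17 cube at (9.5, 14) misses the remaining region (no effect) — area = 29.56 mm²; (whole slice rotated 70° about Z — lengths, areas and connectivity unchanged). Overall, the cross-section is a single solid region. Net area = 29.56 mm².

29.56 mm²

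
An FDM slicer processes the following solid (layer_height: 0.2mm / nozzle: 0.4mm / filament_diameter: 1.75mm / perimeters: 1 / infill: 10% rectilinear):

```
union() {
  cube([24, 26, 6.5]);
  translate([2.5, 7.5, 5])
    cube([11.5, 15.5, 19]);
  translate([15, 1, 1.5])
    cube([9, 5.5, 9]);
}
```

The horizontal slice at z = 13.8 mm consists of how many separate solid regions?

1

At z = 13.8 mm: the cube is not intersected at this z (z outside [0, 6.5]); the cube at (2.5, 7.5) (footprint 11.5×15.5) is included at this height; the cube at (15, 1) is not intersected at this z (z outside [1.5, 10.5]); Combining (union): only the 11.5×15.5 cube at (2.5, 7.5) is present, so the union is just that shape — 1 connected region. The result has 1 disconnected region.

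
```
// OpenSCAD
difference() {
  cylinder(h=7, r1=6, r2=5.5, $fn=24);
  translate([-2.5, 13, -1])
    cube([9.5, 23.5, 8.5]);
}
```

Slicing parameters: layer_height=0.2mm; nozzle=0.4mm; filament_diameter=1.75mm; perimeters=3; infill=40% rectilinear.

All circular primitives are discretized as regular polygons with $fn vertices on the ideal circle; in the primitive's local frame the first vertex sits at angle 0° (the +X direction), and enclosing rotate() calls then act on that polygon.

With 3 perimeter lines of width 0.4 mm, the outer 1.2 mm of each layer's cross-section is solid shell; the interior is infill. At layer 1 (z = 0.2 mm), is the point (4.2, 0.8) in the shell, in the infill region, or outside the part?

infill

At z = 0.2 mm: the cone (r1=6→r2=5.5) has section circumradius 5.986 here — a regular 24-gon; the 9.5×23.5 cube at (-2.5, 13) contributes its full rectangle; Taking the first minus the rest: starting from the cone, the 9.5×23.5 cube at (-2.5, 13) misses the remaining region (no effect) — 1 connected region. Overall, the cross-section is a single solid region. The nearest boundary edge runs (5.78, 1.55)→(5.99, 0.00); distance from the point to it = 1.67 mm. The point is inside the cross-section and 1.67 mm from the nearest boundary — more than the 1.2 mm shell width (3 × 0.4), so it's in the infill interior.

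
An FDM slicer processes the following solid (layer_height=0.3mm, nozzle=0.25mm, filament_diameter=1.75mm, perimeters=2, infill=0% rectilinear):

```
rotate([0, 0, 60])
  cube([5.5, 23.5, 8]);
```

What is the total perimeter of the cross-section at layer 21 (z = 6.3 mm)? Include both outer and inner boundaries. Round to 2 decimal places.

At z = 6.3 mm: the cube is present — its section is the full 5.5×23.5 rectangle (perimeter 58.00 mm); (rotated 60° about Z; rotation is an isometry so areas/perimeters/island counts are preserved). Overall, the cross-section is a single solid region. Total boundary length (outer) = 58.00 mm.

58.00 mm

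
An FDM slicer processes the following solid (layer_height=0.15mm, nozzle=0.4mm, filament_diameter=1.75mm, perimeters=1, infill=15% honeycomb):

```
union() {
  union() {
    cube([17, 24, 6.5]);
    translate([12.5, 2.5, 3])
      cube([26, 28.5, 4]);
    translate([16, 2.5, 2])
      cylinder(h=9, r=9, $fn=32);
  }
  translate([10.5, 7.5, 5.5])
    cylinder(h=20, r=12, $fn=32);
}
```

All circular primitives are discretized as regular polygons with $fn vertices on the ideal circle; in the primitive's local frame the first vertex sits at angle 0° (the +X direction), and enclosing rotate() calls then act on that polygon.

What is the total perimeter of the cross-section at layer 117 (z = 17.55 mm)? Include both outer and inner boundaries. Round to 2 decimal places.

75.28 mm

At z = 17.55 mm: the cube is absent (z outside [0, 6.5]); the cube at (12.5, 2.5) is not intersected at this z (z outside [3, 7]); the cylinder at (16, 2.5) is absent (z outside [2, 11]); Combining (union): nothing is present at this height; the r=12 cylinder at (10.5, 7.5) gives a regular 32-gon of circumradius 12 (constant along its height) (perimeter = 2·32·12.000·sin(180°/32) = 75.28 mm); Merging all regions: only the r=12 cylinder at (10.5, 7.5) is present, so the union is just that shape — boundary = 75.28 mm. Overall, the cross-section is a single solid region. Total boundary length (outer) = 75.28 mm.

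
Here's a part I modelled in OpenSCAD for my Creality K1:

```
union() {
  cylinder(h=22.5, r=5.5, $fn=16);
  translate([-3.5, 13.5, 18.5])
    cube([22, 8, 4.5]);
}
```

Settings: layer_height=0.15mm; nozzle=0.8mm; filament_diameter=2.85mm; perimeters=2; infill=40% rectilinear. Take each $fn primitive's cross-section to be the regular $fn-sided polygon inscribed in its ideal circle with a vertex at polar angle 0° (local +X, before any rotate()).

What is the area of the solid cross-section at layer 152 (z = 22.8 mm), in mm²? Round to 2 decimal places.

At z = 22.8 mm: the cylinder is not intersected at this z (z outside [0, 22.5]); the cube at (-3.5, 13.5) is present — its section is the full 22×8 rectangle (area 176.00 mm²); Combining (union): only the 22×8 cube at (-3.5, 13.5) is present, so the union is just that shape — area = 176.00 mm². Overall, the cross-section is a single solid region. Net area = 176.00 mm².

176.00 mm²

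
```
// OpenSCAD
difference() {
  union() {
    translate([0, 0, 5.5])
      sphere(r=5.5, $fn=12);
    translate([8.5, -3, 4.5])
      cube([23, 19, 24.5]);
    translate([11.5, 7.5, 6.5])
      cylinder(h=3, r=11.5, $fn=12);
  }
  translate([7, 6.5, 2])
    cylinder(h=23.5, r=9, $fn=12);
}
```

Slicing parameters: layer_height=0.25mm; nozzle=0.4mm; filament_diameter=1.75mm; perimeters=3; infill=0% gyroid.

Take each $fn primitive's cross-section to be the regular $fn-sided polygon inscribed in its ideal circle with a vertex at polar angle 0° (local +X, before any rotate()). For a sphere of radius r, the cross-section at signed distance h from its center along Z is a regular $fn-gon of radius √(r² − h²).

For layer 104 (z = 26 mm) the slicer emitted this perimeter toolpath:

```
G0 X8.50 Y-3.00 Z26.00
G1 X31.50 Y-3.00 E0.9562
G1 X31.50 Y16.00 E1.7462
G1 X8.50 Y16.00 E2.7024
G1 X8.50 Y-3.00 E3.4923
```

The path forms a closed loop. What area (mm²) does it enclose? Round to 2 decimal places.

Apply the shoelace formula to the sequence of (X, Y) vertices; enclosed area = 437.00 mm².

437.00 mm²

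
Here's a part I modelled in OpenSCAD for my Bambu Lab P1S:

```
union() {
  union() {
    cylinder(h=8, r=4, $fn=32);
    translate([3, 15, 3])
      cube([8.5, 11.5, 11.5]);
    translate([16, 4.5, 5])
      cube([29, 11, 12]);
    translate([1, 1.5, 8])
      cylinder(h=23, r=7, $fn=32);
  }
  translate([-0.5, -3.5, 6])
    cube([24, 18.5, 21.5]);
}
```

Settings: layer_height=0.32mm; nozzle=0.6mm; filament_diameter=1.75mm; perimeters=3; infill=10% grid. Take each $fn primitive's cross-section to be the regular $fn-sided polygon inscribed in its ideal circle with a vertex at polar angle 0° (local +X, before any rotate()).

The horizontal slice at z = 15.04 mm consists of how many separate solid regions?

At z = 15.04 mm: the cylinder is not intersected at this z (z outside [0, 8]); the cube at (3, 15) is not intersected at this z (z outside [3, 14.5]); the 29×11 cube at (16, 4.5) contributes its full rectangle; the r=7 cylinder at (1, 1.5) contributes a regular 32-gon of circumradius 7; Taking the union: the 2 present regions are separate (no shared area or edge), so areas and boundary lengths simply add and each stays a separate island — 2 connected regions; the cube at (-0.5, -3.5) is present — its section is the full 24×18.5 rectangle; Merging all regions: the regions partially overlap (shared area 166.49 mm²), so overlapping operands fuse into one piece — 1 connected region. The result has 1 disconnected region.

1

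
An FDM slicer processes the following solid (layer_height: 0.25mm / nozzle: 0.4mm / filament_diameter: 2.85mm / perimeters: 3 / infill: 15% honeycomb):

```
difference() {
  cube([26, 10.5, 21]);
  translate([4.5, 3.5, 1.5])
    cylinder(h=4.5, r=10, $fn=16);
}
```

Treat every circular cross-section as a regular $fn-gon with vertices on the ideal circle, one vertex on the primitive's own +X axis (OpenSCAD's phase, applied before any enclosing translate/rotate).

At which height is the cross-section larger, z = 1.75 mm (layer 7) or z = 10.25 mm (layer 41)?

Layer 7 (z = 1.75): the cube is present — its section is the full 26×10.5 rectangle (area 273.00 mm²); the r=10 cylinder at (4.5, 3.5) gives a regular 16-gon of circumradius 10 (constant along its height) (area = (16/2)·10.000²·sin(360°/16) = 306.15 mm²); After the difference (first − rest): starting from the 26×10.5 cube (273.00 mm²), the r=10 cylinder at (4.5, 3.5) partially overlaps it — only the 143.80 mm² overlap (of its 306.15 mm²) is removed, clipping the outline — area = 129.20 mm². So its area = 129.20 mm². Layer 41 (z = 10.25): the cube is present — its section is the full 26×10.5 rectangle (area 273.00 mm²); the cylinder at (4.5, 3.5) is not intersected at this z (z outside [1.5, 6]); Subtracting the remaining from the first: none of the subtracted shapes is present at this height, so the 26×10.5 cube is unchanged — area = 273.00 mm². So its area = 273.00 mm². Layer 41 is larger (273.00 vs 129.20 mm²).

layer 41 (z = 10.25 mm)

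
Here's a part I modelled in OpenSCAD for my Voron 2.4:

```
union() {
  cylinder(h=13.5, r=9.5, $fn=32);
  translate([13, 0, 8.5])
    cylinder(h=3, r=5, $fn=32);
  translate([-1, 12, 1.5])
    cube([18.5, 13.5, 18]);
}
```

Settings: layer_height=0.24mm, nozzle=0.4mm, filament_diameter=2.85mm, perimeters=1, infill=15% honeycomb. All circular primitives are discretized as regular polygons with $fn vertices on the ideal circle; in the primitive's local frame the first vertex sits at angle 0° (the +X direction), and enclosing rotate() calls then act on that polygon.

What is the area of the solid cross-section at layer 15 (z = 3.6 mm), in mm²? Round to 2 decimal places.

At z = 3.6 mm: the cylinder: section is a regular 32-gon, circumradius r=9.5 (area = (32/2)·9.500²·sin(360°/32) = 281.71 mm²); the cylinder at (13, 0) is not intersected at this z (z outside [8.5, 11.5]); the cube at (-1, 12) is present — its section is the full 18.5×13.5 rectangle (area 249.75 mm²); Taking the union: the 2 present regions are separate (no shared area or edge), so areas and boundary lengths simply add and each stays a separate island — area = 531.46 mm². Overall, the cross-section has 2 separate islands. Net area = 531.46 mm².

531.46 mm²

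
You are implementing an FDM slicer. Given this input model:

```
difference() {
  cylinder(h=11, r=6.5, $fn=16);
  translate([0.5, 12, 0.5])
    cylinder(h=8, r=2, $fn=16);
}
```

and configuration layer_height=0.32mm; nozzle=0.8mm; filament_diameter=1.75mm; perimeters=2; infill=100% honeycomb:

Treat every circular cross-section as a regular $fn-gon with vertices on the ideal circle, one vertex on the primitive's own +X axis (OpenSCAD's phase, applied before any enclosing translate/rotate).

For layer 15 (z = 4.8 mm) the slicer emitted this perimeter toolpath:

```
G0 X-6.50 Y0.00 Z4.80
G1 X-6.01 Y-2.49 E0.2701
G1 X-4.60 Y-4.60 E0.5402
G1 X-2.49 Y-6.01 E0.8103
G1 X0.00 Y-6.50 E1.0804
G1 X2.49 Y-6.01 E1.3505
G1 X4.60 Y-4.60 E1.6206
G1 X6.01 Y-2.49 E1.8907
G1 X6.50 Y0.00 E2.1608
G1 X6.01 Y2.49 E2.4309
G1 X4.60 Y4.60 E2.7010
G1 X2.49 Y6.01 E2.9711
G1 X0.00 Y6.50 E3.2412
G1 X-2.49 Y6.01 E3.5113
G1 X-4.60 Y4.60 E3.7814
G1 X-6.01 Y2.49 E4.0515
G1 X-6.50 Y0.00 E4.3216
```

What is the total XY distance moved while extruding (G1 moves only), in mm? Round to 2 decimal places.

Sum the Euclidean lengths of each G1 segment: total = 40.60 mm.

40.60 mm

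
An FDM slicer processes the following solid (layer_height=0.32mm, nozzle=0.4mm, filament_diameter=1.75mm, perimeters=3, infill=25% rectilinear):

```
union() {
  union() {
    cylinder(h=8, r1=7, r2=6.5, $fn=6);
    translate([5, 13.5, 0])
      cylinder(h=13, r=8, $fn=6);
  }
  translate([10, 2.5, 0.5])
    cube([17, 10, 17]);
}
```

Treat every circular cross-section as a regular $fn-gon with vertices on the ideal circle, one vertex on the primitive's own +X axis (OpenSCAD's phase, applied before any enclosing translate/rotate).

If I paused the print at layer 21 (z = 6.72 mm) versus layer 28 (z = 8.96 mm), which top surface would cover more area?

Layer 21 (z = 6.72): the cone: at t=0.840 of its height the radius interpolates to r₁+(r₂−r₁)t = 6.580, giving a regular 6-gon of that circumradius (area = (6/2)·6.580²·sin(360°/6) = 112.49 mm²); the cylinder at (5, 13.5): section is a regular 6-gon, circumradius r=8 (area = (6/2)·8.000²·sin(360°/6) = 166.28 mm²); Taking the union: the 2 present regions are separate (no shared area or edge), so areas and boundary lengths simply add and each stays a separate island — area = 278.76 mm²; the 17×10 cube at (10, 2.5) contributes its full rectangle (area 170.00 mm²); Merging all regions: the regions partially overlap — summed areas 448.76 mm² minus the doubly-counted overlap 5.08 mm² gives 443.68 mm² — area = 443.68 mm². So its area = 443.68 mm². Layer 28 (z = 8.96): the cone is absent (z outside [0, 8]); the cylinder at (5, 13.5): section is a regular 6-gon, circumradius r=8 (area = (6/2)·8.000²·sin(360°/6) = 166.28 mm²); Combining (union): only the r=8 cylinder at (5, 13.5) is present, so the union is just that shape — area = 166.28 mm²; the cube at (10, 2.5) is present — its section is the full 17×10 rectangle (area 170.00 mm²); Merging all regions: the regions partially overlap — summed areas 336.28 mm² minus the doubly-counted overlap 5.08 mm² gives 331.19 mm² — area = 331.19 mm². So its area = 331.19 mm². Layer 21 is larger (443.68 vs 331.19 mm²).

layer 21 (z = 6.72 mm)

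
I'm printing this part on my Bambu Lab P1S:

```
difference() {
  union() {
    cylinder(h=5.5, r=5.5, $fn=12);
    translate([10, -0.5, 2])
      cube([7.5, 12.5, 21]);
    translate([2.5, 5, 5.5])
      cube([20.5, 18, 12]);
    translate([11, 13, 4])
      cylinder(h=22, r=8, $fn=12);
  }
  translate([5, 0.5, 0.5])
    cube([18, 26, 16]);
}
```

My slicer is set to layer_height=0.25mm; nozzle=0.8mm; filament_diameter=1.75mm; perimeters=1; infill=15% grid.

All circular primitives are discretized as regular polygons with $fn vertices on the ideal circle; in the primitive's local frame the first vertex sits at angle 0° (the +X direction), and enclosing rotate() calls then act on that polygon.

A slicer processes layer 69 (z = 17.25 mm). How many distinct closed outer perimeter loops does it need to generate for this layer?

1

At z = 17.25 mm: the cylinder does not reach this height (z outside [0, 5.5]); the 7.5×12.5 cube at (10, -0.5) contributes its full rectangle; the cube at (2.5, 5) (footprint 20.5×18) is included at this height; the cylinder at (11, 13): section is a regular 12-gon, circumradius r=8; Merging all regions: the regions partially overlap (shared area 244.50 mm²), so overlapping operands fuse into one piece — 1 connected region; the cube at (5, 0.5) does not reach this height (z outside [0.5, 16.5]); Taking the first minus the rest: none of the subtracted shapes is present at this height, so the result so far is unchanged — 1 connected region. The result has 1 disconnected region.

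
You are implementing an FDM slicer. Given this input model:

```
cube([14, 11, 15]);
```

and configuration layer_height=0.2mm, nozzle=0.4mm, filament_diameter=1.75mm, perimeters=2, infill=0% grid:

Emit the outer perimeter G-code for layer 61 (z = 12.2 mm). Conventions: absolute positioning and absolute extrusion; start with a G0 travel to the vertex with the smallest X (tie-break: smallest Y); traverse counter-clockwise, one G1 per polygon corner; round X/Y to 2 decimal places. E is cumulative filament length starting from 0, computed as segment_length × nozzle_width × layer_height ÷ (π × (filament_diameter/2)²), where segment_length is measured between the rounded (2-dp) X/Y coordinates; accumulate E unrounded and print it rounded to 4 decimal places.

At z = 12.2 mm: the 14×11 cube contributes its full rectangle. The outline is a single polygon with 4 vertices. Extrusion per mm of travel: 0.4 × 0.2 / (π × 0.875²) = 0.033260. Accumulating E over each segment gives final E = 1.6630.

G0 X0.00 Y0.00 Z12.20
G1 X14.00 Y0.00 E0.4656
G1 X14.00 Y11.00 E0.8315
G1 X0.00 Y11.00 E1.2971
G1 X0.00 Y0.00 E1.6630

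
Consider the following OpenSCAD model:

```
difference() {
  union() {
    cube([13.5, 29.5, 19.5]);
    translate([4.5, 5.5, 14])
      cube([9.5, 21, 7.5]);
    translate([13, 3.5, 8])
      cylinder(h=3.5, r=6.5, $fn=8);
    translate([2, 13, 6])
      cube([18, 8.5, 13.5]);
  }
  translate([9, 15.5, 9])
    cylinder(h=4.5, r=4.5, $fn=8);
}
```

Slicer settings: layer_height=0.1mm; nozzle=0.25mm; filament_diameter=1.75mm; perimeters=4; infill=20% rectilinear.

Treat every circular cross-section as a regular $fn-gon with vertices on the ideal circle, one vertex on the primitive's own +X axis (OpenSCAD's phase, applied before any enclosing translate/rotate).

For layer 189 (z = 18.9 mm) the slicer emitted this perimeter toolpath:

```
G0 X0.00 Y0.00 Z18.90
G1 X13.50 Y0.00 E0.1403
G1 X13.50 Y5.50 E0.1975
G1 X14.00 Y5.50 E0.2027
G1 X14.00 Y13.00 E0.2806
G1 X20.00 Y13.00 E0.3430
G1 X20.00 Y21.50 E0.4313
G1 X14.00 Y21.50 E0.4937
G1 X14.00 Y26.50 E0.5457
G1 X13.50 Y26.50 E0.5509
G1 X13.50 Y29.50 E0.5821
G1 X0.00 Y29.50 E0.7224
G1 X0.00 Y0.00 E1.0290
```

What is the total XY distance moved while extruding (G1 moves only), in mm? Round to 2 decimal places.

99.00 mm

Sum the Euclidean lengths of each G1 segment: total = 99.00 mm.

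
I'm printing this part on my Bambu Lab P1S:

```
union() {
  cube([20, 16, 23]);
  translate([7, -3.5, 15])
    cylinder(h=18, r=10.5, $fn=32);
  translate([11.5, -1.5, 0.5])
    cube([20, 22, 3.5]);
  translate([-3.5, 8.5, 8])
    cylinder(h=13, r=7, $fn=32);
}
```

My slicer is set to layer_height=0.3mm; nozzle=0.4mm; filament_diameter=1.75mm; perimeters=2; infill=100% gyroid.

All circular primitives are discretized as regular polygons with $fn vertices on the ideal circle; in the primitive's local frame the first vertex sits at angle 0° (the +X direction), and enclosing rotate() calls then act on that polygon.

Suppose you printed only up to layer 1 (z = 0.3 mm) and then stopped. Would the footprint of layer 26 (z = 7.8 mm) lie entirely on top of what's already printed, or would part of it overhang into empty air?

entirely on top

Compare the two slices. At z = 0.3: the cube is present — its section is the full 20×16 rectangle (area 320.00 mm²); the cylinder at (7, -3.5) does not reach this height (z outside [15, 33]); the cube at (11.5, -1.5) is absent (z outside [0.5, 4]); the cylinder at (-3.5, 8.5) is not intersected at this z (z outside [8, 21]); Combining (union): only the 20×16 cube is present, so the union is just that shape — area = 320.00 mm². At z = 7.8: the cube is present — its section is the full 20×16 rectangle (area 320.00 mm²); the cylinder at (7, -3.5) does not reach this height (z outside [15, 33]); the cube at (11.5, -1.5) is not intersected at this z (z outside [0.5, 4]); the cylinder at (-3.5, 8.5) is not intersected at this z (z outside [8, 21]); Merging all regions: only the 20×16 cube is present, so the union is just that shape — area = 320.00 mm². Checking containment: the cross-section at z = 7.8 is a subset of the cross-section at z = 0.3.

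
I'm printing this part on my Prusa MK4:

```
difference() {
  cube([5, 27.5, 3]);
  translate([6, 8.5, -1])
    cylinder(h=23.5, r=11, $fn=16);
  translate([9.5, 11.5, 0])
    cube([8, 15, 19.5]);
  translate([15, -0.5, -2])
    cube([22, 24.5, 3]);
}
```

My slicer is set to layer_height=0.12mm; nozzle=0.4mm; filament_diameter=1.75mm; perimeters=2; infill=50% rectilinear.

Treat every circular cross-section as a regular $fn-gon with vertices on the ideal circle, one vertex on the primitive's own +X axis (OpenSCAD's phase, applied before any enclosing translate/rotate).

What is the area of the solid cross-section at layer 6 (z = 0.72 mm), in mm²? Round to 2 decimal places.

44.23 mm²

At z = 0.72 mm: the cube is present — its section is the full 5×27.5 rectangle (area 137.50 mm²); the cylinder at (6, 8.5): section is a regular 16-gon, circumradius r=11 (area = (16/2)·11.000²·sin(360°/16) = 370.44 mm²); the 8×15 cube at (9.5, 11.5) contributes its full rectangle (area 120.00 mm²); the cube at (15, -0.5) is present — its section is the full 22×24.5 rectangle (area 539.00 mm²); Taking the first minus the rest: starting from the 5×27.5 cube (137.50 mm²), the r=11 cylinder at (6, 8.5) partially overlaps it — only the 93.27 mm² overlap (of its 370.44 mm²) is removed, clipping the outline; the 8×15 cube at (9.5, 11.5) misses the remaining region (no effect); the 22×24.5 cube at (15, -0.5) misses the remaining region (no effect) — area = 44.23 mm². Overall, the cross-section is a single solid region. Net area = 44.23 mm².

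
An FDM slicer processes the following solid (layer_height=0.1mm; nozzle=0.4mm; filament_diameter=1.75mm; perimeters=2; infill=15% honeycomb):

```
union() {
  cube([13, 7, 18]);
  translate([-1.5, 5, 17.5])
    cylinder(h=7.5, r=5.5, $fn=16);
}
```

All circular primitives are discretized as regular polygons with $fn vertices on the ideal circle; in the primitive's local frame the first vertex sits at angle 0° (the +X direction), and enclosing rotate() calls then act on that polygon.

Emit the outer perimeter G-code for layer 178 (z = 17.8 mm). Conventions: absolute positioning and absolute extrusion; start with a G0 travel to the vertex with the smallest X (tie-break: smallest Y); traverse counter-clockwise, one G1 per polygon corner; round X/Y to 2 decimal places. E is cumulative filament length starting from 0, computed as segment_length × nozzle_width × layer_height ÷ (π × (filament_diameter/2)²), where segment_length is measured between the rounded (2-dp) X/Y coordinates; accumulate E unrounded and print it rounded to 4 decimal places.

At z = 17.8 mm: the cube (footprint 13×7) is included at this height; the r=5.5 cylinder at (-1.5, 5) contributes a regular 16-gon of circumradius 5.5; Combining (union): the regions partially overlap (shared area 22.64 mm²), so overlapping operands fuse into one piece — 1 connected region. The outline is a single polygon with 17 vertices. Extrusion per mm of travel: 0.4 × 0.1 / (π × 0.875²) = 0.016630. Accumulating E over each segment gives final E = 0.9092.

G0 X-7.00 Y5.00 Z17.80
G1 X-6.58 Y2.90 E0.0356
G1 X-5.39 Y1.11 E0.0714
G1 X-3.60 Y-0.08 E0.1071
G1 X-1.50 Y-0.50 E0.1427
G1 X0.60 Y-0.08 E0.1783
G1 X0.73 Y0.00 E0.1809
G1 X13.00 Y0.00 E0.3849
G1 X13.00 Y7.00 E0.5013
G1 X3.60 Y7.00 E0.6577
G1 X3.58 Y7.10 E0.6594
G1 X2.39 Y8.89 E0.6951
G1 X0.60 Y10.08 E0.7308
G1 X-1.50 Y10.50 E0.7665
G1 X-3.60 Y10.08 E0.8021
G1 X-5.39 Y8.89 E0.8378
G1 X-6.58 Y7.10 E0.8736
G1 X-7.00 Y5.00 E0.9092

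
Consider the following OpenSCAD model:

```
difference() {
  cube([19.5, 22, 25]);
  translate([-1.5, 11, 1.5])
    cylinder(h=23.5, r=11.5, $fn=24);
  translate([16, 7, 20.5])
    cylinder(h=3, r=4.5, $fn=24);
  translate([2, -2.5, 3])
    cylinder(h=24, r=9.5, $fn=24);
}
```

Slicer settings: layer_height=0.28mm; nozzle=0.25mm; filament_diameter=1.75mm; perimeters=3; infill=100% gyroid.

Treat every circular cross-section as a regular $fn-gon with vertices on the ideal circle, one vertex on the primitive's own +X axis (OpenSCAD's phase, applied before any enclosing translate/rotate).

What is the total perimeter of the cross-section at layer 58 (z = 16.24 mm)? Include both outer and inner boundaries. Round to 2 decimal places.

75.25 mm

At z = 16.24 mm: the cube (footprint 19.5×22) is included at this height (perimeter 83.00 mm); the r=11.5 cylinder at (-1.5, 11) gives a regular 24-gon of circumradius 11.5 (constant along its height) (perimeter = 2·24·11.500·sin(180°/24) = 72.05 mm); the cylinder at (16, 7) is absent (z outside [20.5, 23.5]); the cylinder at (2, -2.5): section is a regular 24-gon, circumradius r=9.5 (perimeter = 2·24·9.500·sin(180°/24) = 59.52 mm); After the difference (first − rest): starting from the 19.5×22 cube, the r=11.5 cylinder at (-1.5, 11) partially overlaps it — only the 170.53 mm² overlap (of its 410.75 mm²) is removed, clipping the outline; the r=9.5 cylinder at (2, -2.5) partially overlaps it — only the 20.26 mm² overlap (of its 280.30 mm²) is removed, clipping the outline — boundary = 75.25 mm. Overall, the cross-section is a single solid region. Total boundary length (outer) = 75.25 mm.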